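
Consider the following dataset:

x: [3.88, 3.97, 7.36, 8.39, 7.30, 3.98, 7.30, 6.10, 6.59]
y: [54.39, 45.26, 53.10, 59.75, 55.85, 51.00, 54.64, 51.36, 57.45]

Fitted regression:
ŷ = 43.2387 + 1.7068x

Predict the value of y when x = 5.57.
ŷ = 52.7456

x = 5.57 lies inside the observed range [3.88, 8.39], so the fitted equation applies directly:

ŷ = 43.2387 + 1.7068 × 5.57
ŷ = 43.2387 + 9.5069
ŷ = 52.7456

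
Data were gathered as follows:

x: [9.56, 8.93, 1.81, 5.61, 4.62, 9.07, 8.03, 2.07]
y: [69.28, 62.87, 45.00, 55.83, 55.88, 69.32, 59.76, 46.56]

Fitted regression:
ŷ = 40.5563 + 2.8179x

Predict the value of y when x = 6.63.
ŷ = 59.2390

To predict y for x = 6.63, substitute into the regression equation:

ŷ = 40.5563 + 2.8179 × 6.63
ŷ = 40.5563 + 18.6827
ŷ = 59.2390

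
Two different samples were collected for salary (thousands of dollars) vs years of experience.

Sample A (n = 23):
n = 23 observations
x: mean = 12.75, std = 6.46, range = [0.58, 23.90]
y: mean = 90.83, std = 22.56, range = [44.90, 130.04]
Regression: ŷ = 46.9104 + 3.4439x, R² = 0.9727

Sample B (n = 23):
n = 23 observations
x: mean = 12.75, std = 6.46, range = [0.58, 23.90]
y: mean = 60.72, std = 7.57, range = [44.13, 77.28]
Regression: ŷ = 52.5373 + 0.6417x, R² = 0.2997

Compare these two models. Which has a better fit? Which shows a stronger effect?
Model A has the better fit (R² = 0.9727 vs 0.2997). Model A shows the stronger effect (|β₁| = 3.4439 vs 0.6417).

Model Comparison:

Which explains more variance? (R²)
- Model A: R² = 0.9727 → 97.27% of variance in salary explained
- Model B: R² = 0.2997 → 29.97% of variance in salary explained
- 0.9727 > 0.2997 → Model A has the better fit

Which has the larger per-year effect? (|β₁|)
- Model A: β₁ = 3.4439 → predicted salary rises 3.4439 thousand dollars per additional year of experience
- Model B: β₁ = 0.6417 → predicted salary rises 0.6417 thousand dollars per additional year of experience
- |3.4439| > |0.6417| → Model A shows the stronger marginal effect

Note: The two samples could reflect different populations, time periods, or measurement quality.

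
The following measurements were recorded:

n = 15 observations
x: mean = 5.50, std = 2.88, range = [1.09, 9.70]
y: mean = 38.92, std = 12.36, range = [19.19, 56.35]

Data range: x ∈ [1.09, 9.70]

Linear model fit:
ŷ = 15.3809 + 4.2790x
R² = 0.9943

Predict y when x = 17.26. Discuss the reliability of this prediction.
ŷ = 89.2364 (extrapolation — x = 17.26 lies outside [1.09, 9.70], so reliability is low).

Prediction calculation:
ŷ = 15.3809 + 4.2790 × 17.26
ŷ = 89.2364

Reliability:
- Data range: x ∈ [1.09, 9.70]
- Prediction point: x = 17.26 is 7.56 units above the observed range → this is EXTRAPOLATION, not interpolation

Why that matters here:
- The linear relationship may not hold outside the observed range
- R² describes fit only over the sampled x values; it says nothing about behaviour beyond them
- There are no observations near this x to validate the fitted line there

Report the number if required, but flag clearly that it is an extrapolation.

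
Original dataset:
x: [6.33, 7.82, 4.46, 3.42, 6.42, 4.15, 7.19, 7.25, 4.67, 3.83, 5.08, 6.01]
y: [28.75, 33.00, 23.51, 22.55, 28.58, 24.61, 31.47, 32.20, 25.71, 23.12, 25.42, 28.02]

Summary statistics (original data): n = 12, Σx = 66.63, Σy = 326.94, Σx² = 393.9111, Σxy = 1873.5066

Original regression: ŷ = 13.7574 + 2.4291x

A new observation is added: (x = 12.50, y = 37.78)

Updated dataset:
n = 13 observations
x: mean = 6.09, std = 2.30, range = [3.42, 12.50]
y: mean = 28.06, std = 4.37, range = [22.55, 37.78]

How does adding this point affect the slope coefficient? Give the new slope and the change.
The slope changes from 2.4291 to 1.8355 (change of -0.5936, or -24.4%).

x = 12.50 lies well outside the original x-range [3.42, 7.82] (x̄ ≈ 5.55), so this observation has high leverage and can move the slope substantially.

Step 1: Update the sums with the new point (n goes from 12 to 13)
Σx  = 66.63 + 12.50 = 79.13
Σy  = 326.94 + 37.78 = 364.72
Σx² = 393.9111 + 12.50² = 393.9111 + 156.2500 = 550.1611
Σxy = 1873.5066 + 12.50×37.78 = 1873.5066 + 472.2500 = 2345.7566

Step 2: Recompute the slope with b₁ = (nΣxy − ΣxΣy) / (nΣx² − (Σx)²)
Numerator   = 13×2345.7566 − 79.13×364.72 = 30494.8358 − 28860.2936 = 1634.5422
Denominator = 13×550.1611 − 79.13² = 7152.0943 − 6261.5569 = 890.5374
b₁(new) = 1634.5422 / 890.5374 = 1.8355

(Same formula on the original sums: (12×1873.5066 − 66.63×326.94) / (12×393.9111 − 66.63²) = 698.0670 / 287.3763 = 2.4291, matching the given fit.)

Step 3: Change in slope
Δβ₁ = 1.8355 − 2.4291 = -0.5936
Relative change = -0.5936 / 2.4291 × 100% = -24.4%
→ the slope decreases when the point is added.

A high-leverage point only changes the slope if it is off the original line; here y = 37.78 is below the original trend, so the slope decreases.
In practice: investigate whether it comes from the same population as the rest of the sample; refit with and without it and report both if conclusions differ.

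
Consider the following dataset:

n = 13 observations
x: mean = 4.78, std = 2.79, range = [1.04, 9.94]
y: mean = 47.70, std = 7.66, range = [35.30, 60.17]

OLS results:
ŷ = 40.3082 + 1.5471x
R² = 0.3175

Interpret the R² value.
The model explains 31.75% of the variance in y (R² = 0.3175), leaving 68.25% unexplained; the fit is moderate.

R² = 1 − SS_res/SS_tot compares the residual scatter to the total scatter of y about its mean.

Here R² = 0.3175:
- Explained: 31.75% of the variation in y
- Unexplained (residual): 100% − 31.75% = 68.25%
- Rule of thumb (below 0.3 weak; 0.3 to below 0.7 moderate; 0.7 and above strong) → moderate

Note: R² says nothing about causation, and a high R² does not by itself mean the linear form is appropriate — check the residuals.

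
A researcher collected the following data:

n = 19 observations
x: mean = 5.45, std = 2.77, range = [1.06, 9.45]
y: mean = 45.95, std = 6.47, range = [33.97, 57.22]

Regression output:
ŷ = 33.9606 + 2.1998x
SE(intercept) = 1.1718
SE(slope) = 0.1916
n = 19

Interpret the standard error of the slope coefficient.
The slope 2.1998 is pinned down to within about ±0.1916 (one SE) by these data — relative uncertainty 8.7%, i.e. precise.

SE(β̂₁) = s / √Sxx, where s is the residual standard deviation and Sxx = Σ(x − x̄)². It is the yardstick for how far β̂₁ = 2.1998 could plausibly be from the true slope.

Relative precision:
- SE / |β̂₁| = 0.1916 / 2.1998 = 8.7%
- Rule of thumb (under 20%: precise; 20% to under 50%: moderately precise; 50% or more: imprecise) → precise

Rough 95% range (±2 SE): 2.1998 ± 0.3832 → (1.8166, 2.5830).

What drives SE(β̂₁): larger n (here n = 19) → smaller SE.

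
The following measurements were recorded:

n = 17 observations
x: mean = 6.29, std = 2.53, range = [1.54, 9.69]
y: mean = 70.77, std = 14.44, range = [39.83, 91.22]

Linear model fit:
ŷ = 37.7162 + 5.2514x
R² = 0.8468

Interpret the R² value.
The model explains 84.68% of the variance in y (R² = 0.8468), leaving 15.32% unexplained; the fit is strong.

R² = 1 − SS_res/SS_tot compares the residual scatter to the total scatter of y about its mean.

Here R² = 0.8468:
- Explained: 84.68% of the variation in y
- Unexplained (residual): 100% − 84.68% = 15.32%
- Rule of thumb (below 0.3 weak; 0.3 to below 0.7 moderate; 0.7 and above strong) → strong

Calculation: R² = 1 − (SS_res / SS_tot), where SS_res is the sum of squared residuals and SS_tot the total sum of squares.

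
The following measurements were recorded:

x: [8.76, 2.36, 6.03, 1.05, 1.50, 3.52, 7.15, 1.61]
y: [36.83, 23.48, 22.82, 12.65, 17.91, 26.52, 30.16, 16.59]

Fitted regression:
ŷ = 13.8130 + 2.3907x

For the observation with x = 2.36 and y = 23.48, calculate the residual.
Residual = 4.0249

The residual is the difference between the actual value and the predicted value:

Residual = y - ŷ

Step 1: Calculate predicted value
ŷ = 13.8130 + 2.3907 × 2.36
ŷ = 19.4551

Step 2: Calculate residual
Residual = 23.48 - 19.4551
Residual = 4.0249

The residual is positive, so the observed y = 23.48 sits above the regression line (the line underestimates it by 4.0249).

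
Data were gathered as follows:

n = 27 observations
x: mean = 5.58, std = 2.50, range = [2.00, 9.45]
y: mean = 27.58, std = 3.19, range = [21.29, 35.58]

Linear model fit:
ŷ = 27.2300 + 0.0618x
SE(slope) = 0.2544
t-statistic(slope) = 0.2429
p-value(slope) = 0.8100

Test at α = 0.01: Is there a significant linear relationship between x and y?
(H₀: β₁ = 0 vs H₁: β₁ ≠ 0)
Fail to reject H₀: p-value = 0.8100 ≥ α = 0.01. The linear relationship is not significant at the 1% level.

Hypothesis test for the slope coefficient:

H₀: β₁ = 0 (no linear relationship)
H₁: β₁ ≠ 0 (linear relationship exists)

Test statistic: t = β̂₁ / SE(β̂₁) = 0.0618 / 0.2544 = 0.2429

With df = 25, the two-sided p-value for |t| = 0.2429 is 0.8100.

Decision rule: reject H₀ if p-value < α.
p-value = 0.8100 ≥ α = 0.01 → fail to reject H₀.

Conclusion: the linear association between x and y is not significant at the 1% level.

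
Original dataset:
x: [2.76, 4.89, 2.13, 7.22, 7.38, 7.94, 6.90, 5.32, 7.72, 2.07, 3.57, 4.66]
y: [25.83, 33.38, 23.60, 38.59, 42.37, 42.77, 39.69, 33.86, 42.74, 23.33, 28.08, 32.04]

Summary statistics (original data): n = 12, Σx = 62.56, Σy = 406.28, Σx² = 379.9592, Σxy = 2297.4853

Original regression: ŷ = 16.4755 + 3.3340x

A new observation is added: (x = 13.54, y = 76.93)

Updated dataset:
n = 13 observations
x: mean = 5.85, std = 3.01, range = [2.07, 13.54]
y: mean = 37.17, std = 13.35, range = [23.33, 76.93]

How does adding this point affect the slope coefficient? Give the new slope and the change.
Adding the point moves β₁ from 3.3340 to 4.3330, i.e. it increases by 0.9990 (+30.0%).

x = 13.54 lies well outside the original x-range [2.07, 7.94] (x̄ ≈ 5.21), so this observation has high leverage and can move the slope substantially.

Step 1: Update the sums with the new point (n goes from 12 to 13)
Σx  = 62.56 + 13.54 = 76.10
Σy  = 406.28 + 76.93 = 483.21
Σx² = 379.9592 + 13.54² = 379.9592 + 183.3316 = 563.2908
Σxy = 2297.4853 + 13.54×76.93 = 2297.4853 + 1041.6322 = 3339.1175

Step 2: Recompute the slope with b₁ = (nΣxy − ΣxΣy) / (nΣx² − (Σx)²)
Numerator   = 13×3339.1175 − 76.10×483.21 = 43408.5275 − 36772.2810 = 6636.2465
Denominator = 13×563.2908 − 76.10² = 7322.7804 − 5791.2100 = 1531.5704
b₁(new) = 6636.2465 / 1531.5704 = 4.3330

(Same formula on the original sums: (12×2297.4853 − 62.56×406.28) / (12×379.9592 − 62.56²) = 2152.9468 / 645.7568 = 3.3340, matching the given fit.)

Step 3: Change in slope
Δβ₁ = 4.3330 − 3.3340 = +0.9990
Relative change = +0.9990 / 3.3340 × 100% = +30.0%
→ the slope increases when the point is added.

A high-leverage point only changes the slope if it is off the original line; here y = 76.93 is above the original trend, so the slope increases.
In practice: refit with and without it and report both if conclusions differ.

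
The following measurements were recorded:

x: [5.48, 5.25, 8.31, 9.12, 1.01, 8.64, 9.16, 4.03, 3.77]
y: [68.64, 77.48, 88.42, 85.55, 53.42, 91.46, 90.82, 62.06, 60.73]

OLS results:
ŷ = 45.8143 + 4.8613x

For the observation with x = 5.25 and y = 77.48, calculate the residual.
Residual = 6.1439

The residual is the difference between the actual value and the predicted value:

Residual = y - ŷ

Step 1: Calculate predicted value
ŷ = 45.8143 + 4.8613 × 5.25
ŷ = 71.3361

Step 2: Calculate residual
Residual = 77.48 - 71.3361
Residual = 6.1439

The residual is positive, so the observed y = 77.48 sits above the regression line (the line underestimates it by 6.1439).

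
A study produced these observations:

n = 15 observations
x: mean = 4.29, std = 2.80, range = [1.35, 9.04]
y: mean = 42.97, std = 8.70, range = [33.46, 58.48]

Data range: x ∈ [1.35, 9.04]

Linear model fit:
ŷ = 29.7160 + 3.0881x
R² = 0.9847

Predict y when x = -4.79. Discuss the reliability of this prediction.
ŷ = 14.9240 (extrapolation — x = -4.79 lies outside [1.35, 9.04], so reliability is low).

Prediction calculation:
ŷ = 29.7160 + 3.0881 × (-4.79)
ŷ = 14.9240

Reliability:
- Data range: x ∈ [1.35, 9.04]
- Prediction point: x = -4.79 is 6.14 units below the observed range → this is EXTRAPOLATION, not interpolation

Why that matters here:
- Real relationships often flatten, saturate, or turn nonlinear at extremes
- There are no observations near this x to validate the fitted line there

Report the number if required, but flag clearly that it is an extrapolation.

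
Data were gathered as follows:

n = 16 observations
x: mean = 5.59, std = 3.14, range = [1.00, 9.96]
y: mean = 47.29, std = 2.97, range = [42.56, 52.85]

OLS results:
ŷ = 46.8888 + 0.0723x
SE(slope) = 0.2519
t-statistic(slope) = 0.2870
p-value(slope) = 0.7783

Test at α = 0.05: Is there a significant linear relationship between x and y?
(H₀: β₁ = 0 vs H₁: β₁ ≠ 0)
Since p-value = 0.7783 ≥ α = 0.05, fail to reject H₀ — the slope is not significantly different from 0.

Hypothesis test for the slope coefficient:

H₀: β₁ = 0 (no linear relationship)
H₁: β₁ ≠ 0 (linear relationship exists)

Test statistic: t = β̂₁ / SE(β̂₁) = 0.0723 / 0.2519 = 0.2870

With df = 14, the two-sided p-value for |t| = 0.2870 is 0.7783.

Decision rule: reject H₀ if p-value < α.
p-value = 0.7783 ≥ α = 0.05 → fail to reject H₀.

There is not sufficient evidence at the 5% significance level to conclude that a linear relationship exists between x and y.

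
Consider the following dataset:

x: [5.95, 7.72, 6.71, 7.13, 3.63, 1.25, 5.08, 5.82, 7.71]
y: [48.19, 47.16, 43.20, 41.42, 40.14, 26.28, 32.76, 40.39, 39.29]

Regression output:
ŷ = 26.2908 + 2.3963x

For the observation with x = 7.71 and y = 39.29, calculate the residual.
Residual = -5.4763

The residual is the difference between the actual value and the predicted value:

Residual = y - ŷ

Step 1: Calculate predicted value
ŷ = 26.2908 + 2.3963 × 7.71
ŷ = 44.7663

Step 2: Calculate residual
Residual = 39.29 - 44.7663
Residual = -5.4763

Sign check: y < ŷ, so the point is below the line and the fit overestimates here.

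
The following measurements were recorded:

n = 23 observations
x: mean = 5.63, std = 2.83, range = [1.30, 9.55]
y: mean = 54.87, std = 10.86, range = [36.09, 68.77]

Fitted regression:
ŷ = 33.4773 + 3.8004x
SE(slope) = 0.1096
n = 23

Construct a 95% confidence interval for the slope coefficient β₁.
The 95% CI for β₁ is (3.5725, 4.0283)

Confidence interval for the slope:

The 95% CI for β₁ is: β̂₁ ± t*(α/2, n-2) × SE(β̂₁)

Step 1: Find critical t-value
- Confidence level = 0.95
- Degrees of freedom = n - 2 = 23 - 2 = 21
- t*(α/2, 21) = 2.0796

Step 2: Calculate margin of error
Margin = 2.0796 × 0.1096 = 0.2279

Step 3: Construct interval
CI = 3.8004 ± 0.2279
CI = (3.5725, 4.0283)

Interpretation: each one-unit increase in x is associated with a change in mean y of between 3.5725 and 4.0283, with 95% confidence.
The interval does not include 0, suggesting a significant linear relationship.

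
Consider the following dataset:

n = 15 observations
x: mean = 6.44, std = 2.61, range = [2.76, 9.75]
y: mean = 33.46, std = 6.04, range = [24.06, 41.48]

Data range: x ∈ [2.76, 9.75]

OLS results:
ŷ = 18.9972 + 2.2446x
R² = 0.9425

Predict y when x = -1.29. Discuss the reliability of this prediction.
ŷ = 16.1017, but this is extrapolation (below the data range [2.76, 9.75]) and may be unreliable.

Prediction calculation:
ŷ = 18.9972 + 2.2446 × (-1.29)
ŷ = 16.1017

Reliability:
- Data range: x ∈ [2.76, 9.75]
- Prediction point: x = -1.29 is 4.05 units below the observed range → this is EXTRAPOLATION, not interpolation

Why that matters here:
- The standard error of prediction grows with (x − x̄)², and x = -1.29 is far from x̄ = 6.44
- Real relationships often flatten, saturate, or turn nonlinear at extremes
- There are no observations near this x to validate the fitted line there

A defensible statement: 'if the linear trend continued to x = -1.29, y would be about 16.1017' — the premise is untested.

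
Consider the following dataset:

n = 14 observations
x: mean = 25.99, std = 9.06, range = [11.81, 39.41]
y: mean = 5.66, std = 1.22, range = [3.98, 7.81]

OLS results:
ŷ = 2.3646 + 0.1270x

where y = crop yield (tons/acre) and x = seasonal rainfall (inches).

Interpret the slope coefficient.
On average, crop yield is about 0.1270 tons/acre higher for every extra inch of rainfall.

The slope coefficient β₁ = 0.1270 represents the marginal effect of rainfall on crop yield.

Interpretation:
- Rainfall up by 1 inch → predicted crop yield increases by 0.1270 tons/acre
- The effect is assumed constant over the observed range of x (linearity)
- The sign (+) gives the direction; the magnitude 0.1270 gives the size of the effect per inch

The intercept β₀ = 2.3646 is the predicted crop yield when rainfall = 0; since the smallest observed x is 11.81, this is an extrapolation and mainly anchors the line.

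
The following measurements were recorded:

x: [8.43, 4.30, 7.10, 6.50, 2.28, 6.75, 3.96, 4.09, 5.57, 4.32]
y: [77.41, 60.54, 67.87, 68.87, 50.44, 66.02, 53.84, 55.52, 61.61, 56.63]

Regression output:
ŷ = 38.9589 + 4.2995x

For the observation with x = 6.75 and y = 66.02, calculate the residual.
Residual = -1.9605

The residual is the difference between the actual value and the predicted value:

Residual = y - ŷ

Step 1: Calculate predicted value
ŷ = 38.9589 + 4.2995 × 6.75
ŷ = 67.9805

Step 2: Calculate residual
Residual = 66.02 - 67.9805
Residual = -1.9605

Sign check: y < ŷ, so the point is below the line and the fit overestimates here.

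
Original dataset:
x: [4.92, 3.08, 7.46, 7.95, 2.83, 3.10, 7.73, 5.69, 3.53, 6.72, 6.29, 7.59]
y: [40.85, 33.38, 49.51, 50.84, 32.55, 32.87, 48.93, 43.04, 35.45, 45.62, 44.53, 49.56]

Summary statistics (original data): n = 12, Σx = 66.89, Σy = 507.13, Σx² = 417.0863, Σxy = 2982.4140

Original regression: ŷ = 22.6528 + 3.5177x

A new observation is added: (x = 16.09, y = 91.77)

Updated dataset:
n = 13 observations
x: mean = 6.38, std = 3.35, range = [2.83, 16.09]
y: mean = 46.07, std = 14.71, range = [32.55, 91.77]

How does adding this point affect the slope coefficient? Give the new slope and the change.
New slope β₁ = 4.3482 versus 3.5177 before: a change of +0.8305 (+23.6%).

The new point has HIGH LEVERAGE: x = 16.09 is far from the original mean x̄ = 66.89/12 ≈ 5.57 (original range [2.83, 7.95]).

Step 1: Update the sums with the new point (n goes from 12 to 13)
Σx  = 66.89 + 16.09 = 82.98
Σy  = 507.13 + 91.77 = 598.90
Σx² = 417.0863 + 16.09² = 417.0863 + 258.8881 = 675.9744
Σxy = 2982.4140 + 16.09×91.77 = 2982.4140 + 1476.5793 = 4458.9933

Step 2: Recompute the slope with b₁ = (nΣxy − ΣxΣy) / (nΣx² − (Σx)²)
Numerator   = 13×4458.9933 − 82.98×598.90 = 57966.9129 − 49696.7220 = 8270.1909
Denominator = 13×675.9744 − 82.98² = 8787.6672 − 6885.6804 = 1901.9868
b₁(new) = 8270.1909 / 1901.9868 = 4.3482

(Same formula on the original sums: (12×2982.4140 − 66.89×507.13) / (12×417.0863 − 66.89²) = 1867.0423 / 530.7635 = 3.5177, matching the given fit.)

Step 3: Change in slope
Δβ₁ = 4.3482 − 3.5177 = +0.8305
Relative change = +0.8305 / 3.5177 × 100% = +23.6%
→ the slope increases when the point is added.

Because the point sits above the extension of the original line at a high-leverage x, it tilts the fit up.
In practice: refit with and without it and report both if conclusions differ.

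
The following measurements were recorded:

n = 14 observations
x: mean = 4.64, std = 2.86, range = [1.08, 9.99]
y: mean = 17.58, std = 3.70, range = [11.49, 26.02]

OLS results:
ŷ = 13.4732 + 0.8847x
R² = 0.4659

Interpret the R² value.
About 46.59% of the variability in y is accounted for by the regression on x (R² = 0.4659) — a moderate linear fit.

R² (coefficient of determination) measures the proportion of variance in y explained by the regression model.

Here R² = 0.4659:
- Explained: 46.59% of the variation in y
- Unexplained (residual): 100% − 46.59% = 53.41%
- Rule of thumb (below 0.3 weak; 0.3 to below 0.7 moderate; 0.7 and above strong) → moderate

Note: R² never decreases when predictors are added, so it should not be used alone to compare models of different size.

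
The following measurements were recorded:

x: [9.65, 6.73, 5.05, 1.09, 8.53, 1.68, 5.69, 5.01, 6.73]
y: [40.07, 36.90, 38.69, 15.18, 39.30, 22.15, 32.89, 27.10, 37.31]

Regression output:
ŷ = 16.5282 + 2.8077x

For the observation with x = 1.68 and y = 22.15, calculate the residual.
Residual = 0.9049

The residual is the difference between the actual value and the predicted value:

Residual = y - ŷ

Step 1: Calculate predicted value
ŷ = 16.5282 + 2.8077 × 1.68
ŷ = 21.2451

Step 2: Calculate residual
Residual = 22.15 - 21.2451
Residual = 0.9049

The residual is positive, so the observed y = 22.15 sits above the regression line (the line underestimates it by 0.9049).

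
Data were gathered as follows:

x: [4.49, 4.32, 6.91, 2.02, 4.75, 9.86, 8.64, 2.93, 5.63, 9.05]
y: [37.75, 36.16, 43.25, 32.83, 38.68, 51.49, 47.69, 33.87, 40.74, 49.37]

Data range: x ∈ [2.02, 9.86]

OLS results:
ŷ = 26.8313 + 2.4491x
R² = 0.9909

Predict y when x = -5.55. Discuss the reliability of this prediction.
The equation gives ŷ = 13.2388; however x = -5.55 is 7.57 units below the observed range, so this extrapolated value should not be trusted.

Prediction calculation:
ŷ = 26.8313 + 2.4491 × (-5.55)
ŷ = 13.2388

Reliability:
- Data range: x ∈ [2.02, 9.86]
- Prediction point: x = -5.55 is 7.57 units below the observed range → this is EXTRAPOLATION, not interpolation

Why that matters here:
- Real relationships often flatten, saturate, or turn nonlinear at extremes
- The linear relationship may not hold outside the observed range
- The standard error of prediction grows with (x − x̄)², and x = -5.55 is far from x̄ = 5.86

Report the number if required, but flag clearly that it is an extrapolation.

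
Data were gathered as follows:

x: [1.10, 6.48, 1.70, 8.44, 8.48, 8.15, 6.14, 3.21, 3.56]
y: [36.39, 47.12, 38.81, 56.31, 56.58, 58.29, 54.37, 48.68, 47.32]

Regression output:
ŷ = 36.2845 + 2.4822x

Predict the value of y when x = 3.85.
ŷ = 45.8410

Plug x = 3.85 into the fitted line:

ŷ = 36.2845 + 2.4822 × 3.85
ŷ = 36.2845 + 9.5565
ŷ = 45.8410

This is the fitted mean response at that x — an individual observation would come with a wider prediction interval.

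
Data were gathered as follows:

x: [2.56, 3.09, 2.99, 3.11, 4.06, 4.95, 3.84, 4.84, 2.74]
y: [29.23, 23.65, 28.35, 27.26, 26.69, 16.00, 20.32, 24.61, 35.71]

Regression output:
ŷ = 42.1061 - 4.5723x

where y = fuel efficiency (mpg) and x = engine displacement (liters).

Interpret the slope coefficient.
An increase of one liter in engine displacement is associated with a 4.5723 mpg decrease in predicted fuel efficiency.

The slope β₁ = -4.5723 gives the rate at which the fitted fuel efficiency changes with engine displacement.

Interpretation:
- Engine displacement up by 1 liter → predicted fuel efficiency decreases by 4.5723 mpg
- This is a linear approximation: the same per-unit change is assumed across the whole observed x range
- The sign (−) gives the direction; the magnitude 4.5723 gives the size of the effect per liter

(β₀ = 42.1061 is the fitted value at x = 0 and is not part of the slope interpretation.)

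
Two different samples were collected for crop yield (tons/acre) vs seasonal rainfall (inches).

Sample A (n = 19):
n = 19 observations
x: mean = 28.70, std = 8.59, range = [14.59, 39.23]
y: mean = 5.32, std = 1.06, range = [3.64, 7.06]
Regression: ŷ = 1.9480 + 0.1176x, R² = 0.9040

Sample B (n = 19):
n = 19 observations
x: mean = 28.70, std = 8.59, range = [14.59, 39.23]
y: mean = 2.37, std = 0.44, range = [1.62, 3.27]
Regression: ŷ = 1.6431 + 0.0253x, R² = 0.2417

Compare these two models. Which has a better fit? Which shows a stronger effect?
Model A has the better fit (R² = 0.9040 vs 0.2417). Model A shows the stronger effect (|β₁| = 0.1176 vs 0.0253).

Model Comparison:

Fit — compare R²:
- Model A: R² = 0.9040 → 90.40% of variance in crop yield explained
- Model B: R² = 0.2417 → 24.17% of variance in crop yield explained
- 0.9040 > 0.2417 → Model A has the better fit

Strength of effect — compare |β₁|:
- Model A: β₁ = 0.1176 → predicted crop yield rises 0.1176 tons/acre per additional inch of rainfall
- Model B: β₁ = 0.0253 → predicted crop yield rises 0.0253 tons/acre per additional inch of rainfall
- |0.1176| > |0.0253| → Model A shows the stronger marginal effect

Note: A better fit (higher R²) doesn't necessarily mean a more important relationship.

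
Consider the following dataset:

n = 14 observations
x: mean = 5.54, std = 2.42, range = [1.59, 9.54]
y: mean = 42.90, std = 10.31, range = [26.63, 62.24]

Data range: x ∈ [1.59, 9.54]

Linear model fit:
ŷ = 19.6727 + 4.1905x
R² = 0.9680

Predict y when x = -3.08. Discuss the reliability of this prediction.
ŷ = 6.7660 (extrapolation — x = -3.08 lies outside [1.59, 9.54], so reliability is low).

Prediction calculation:
ŷ = 19.6727 + 4.1905 × (-3.08)
ŷ = 6.7660

Reliability:
- Data range: x ∈ [1.59, 9.54]
- Prediction point: x = -3.08 is 4.67 units below the observed range → this is EXTRAPOLATION, not interpolation

Why that matters here:
- The linear relationship may not hold outside the observed range
- Real relationships often flatten, saturate, or turn nonlinear at extremes
- R² describes fit only over the sampled x values; it says nothing about behaviour beyond them

A defensible statement: 'if the linear trend continued to x = -3.08, y would be about 6.7660' — the premise is untested.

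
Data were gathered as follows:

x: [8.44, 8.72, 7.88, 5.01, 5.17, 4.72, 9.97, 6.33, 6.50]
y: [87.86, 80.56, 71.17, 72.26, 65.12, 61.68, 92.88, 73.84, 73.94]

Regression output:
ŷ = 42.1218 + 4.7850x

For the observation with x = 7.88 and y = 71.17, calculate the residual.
Residual = -8.6576

The residual is the difference between the actual value and the predicted value:

Residual = y - ŷ

Step 1: Calculate predicted value
ŷ = 42.1218 + 4.7850 × 7.88
ŷ = 79.8276

Step 2: Calculate residual
Residual = 71.17 - 79.8276
Residual = -8.6576

Interpretation: the model overestimates the actual value by 8.6576 at this point (negative residual → observation lies below the fitted line).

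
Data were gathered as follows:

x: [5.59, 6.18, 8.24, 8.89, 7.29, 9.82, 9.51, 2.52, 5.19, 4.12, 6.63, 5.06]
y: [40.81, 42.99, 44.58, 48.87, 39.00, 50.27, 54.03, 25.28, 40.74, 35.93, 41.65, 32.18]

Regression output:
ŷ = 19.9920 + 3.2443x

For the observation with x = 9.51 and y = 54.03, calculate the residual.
Residual = 3.1847

The residual is the difference between the actual value and the predicted value:

Residual = y - ŷ

Step 1: Calculate predicted value
ŷ = 19.9920 + 3.2443 × 9.51
ŷ = 50.8453

Step 2: Calculate residual
Residual = 54.03 - 50.8453
Residual = 3.1847

The residual is positive, so the observed y = 54.03 sits above the regression line (the line underestimates it by 3.1847).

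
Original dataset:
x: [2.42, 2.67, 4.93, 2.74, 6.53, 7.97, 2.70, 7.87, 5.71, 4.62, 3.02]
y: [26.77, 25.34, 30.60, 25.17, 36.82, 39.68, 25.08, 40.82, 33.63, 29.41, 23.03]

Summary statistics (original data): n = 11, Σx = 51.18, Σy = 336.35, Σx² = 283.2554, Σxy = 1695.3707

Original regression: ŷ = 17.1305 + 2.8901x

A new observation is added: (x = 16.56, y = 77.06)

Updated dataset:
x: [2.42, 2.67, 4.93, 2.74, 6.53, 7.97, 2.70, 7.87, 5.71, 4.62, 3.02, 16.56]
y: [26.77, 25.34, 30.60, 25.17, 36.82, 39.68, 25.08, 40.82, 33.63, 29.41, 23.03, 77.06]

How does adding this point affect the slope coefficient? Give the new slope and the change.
Adding the point moves β₁ from 2.8901 to 3.6425, i.e. it increases by 0.7524 (+26.0%).

x = 16.56 lies well outside the original x-range [2.42, 7.97] (x̄ ≈ 4.65), so this observation has high leverage and can move the slope substantially.

Step 1: Update the sums with the new point (n goes from 11 to 12)
Σx  = 51.18 + 16.56 = 67.74
Σy  = 336.35 + 77.06 = 413.41
Σx² = 283.2554 + 16.56² = 283.2554 + 274.2336 = 557.4890
Σxy = 1695.3707 + 16.56×77.06 = 1695.3707 + 1276.1136 = 2971.4843

Step 2: Recompute the slope with b₁ = (nΣxy − ΣxΣy) / (nΣx² − (Σx)²)
Numerator   = 12×2971.4843 − 67.74×413.41 = 35657.8116 − 28004.3934 = 7653.4182
Denominator = 12×557.4890 − 67.74² = 6689.8680 − 4588.7076 = 2101.1604
b₁(new) = 7653.4182 / 2101.1604 = 3.6425

(Same formula on the original sums: (11×1695.3707 − 51.18×336.35) / (11×283.2554 − 51.18²) = 1434.6847 / 496.4170 = 2.8901, matching the given fit.)

Step 3: Change in slope
Δβ₁ = 3.6425 − 2.8901 = +0.7524
Relative change = +0.7524 / 2.8901 × 100% = +26.0%
→ the slope increases when the point is added.

Because the point sits above the extension of the original line at a high-leverage x, it tilts the fit up.
In practice: refit with and without it and report both if conclusions differ; check such a point for data-entry or measurement error.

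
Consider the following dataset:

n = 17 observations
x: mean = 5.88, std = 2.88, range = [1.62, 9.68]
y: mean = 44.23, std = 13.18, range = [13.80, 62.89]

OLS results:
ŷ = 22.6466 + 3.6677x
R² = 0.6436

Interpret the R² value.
About 64.36% of the variability in y is accounted for by the regression on x (R² = 0.6436) — a moderate linear fit.

R² (coefficient of determination) measures the proportion of variance in y explained by the regression model.

Here R² = 0.6436:
- Explained: 64.36% of the variation in y
- Unexplained (residual): 100% − 64.36% = 35.64%
- Rule of thumb (below 0.3 weak; 0.3 to below 0.7 moderate; 0.7 and above strong) → moderate

Note: R² never decreases when predictors are added, so it should not be used alone to compare models of different size.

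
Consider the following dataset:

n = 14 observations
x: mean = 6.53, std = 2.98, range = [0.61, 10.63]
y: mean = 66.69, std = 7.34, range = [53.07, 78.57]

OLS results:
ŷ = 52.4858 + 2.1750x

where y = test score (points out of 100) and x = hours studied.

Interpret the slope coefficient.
On average, test score is about 2.1750 points higher for every extra hour of study time.

The slope β₁ = 2.1750 gives the rate at which the fitted test score changes with study time.

Interpretation:
- Study time up by 1 hour → predicted test score increases by 2.1750 points
- This is a linear approximation: the same per-unit change is assumed across the whole observed x range
- The slope describes association in these data, not necessarily a causal effect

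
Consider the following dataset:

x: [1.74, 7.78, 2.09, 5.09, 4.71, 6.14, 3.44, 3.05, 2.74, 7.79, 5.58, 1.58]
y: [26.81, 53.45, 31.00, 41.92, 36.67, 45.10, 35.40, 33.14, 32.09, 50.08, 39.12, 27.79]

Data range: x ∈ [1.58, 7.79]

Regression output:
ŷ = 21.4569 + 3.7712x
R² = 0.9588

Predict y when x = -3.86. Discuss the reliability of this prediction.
ŷ = 6.9001 (extrapolation — x = -3.86 lies outside [1.58, 7.79], so reliability is low).

Prediction calculation:
ŷ = 21.4569 + 3.7712 × (-3.86)
ŷ = 6.9001

Reliability:
- Data range: x ∈ [1.58, 7.79]
- Prediction point: x = -3.86 is 5.44 units below the observed range → this is EXTRAPOLATION, not interpolation

Why that matters here:
- The standard error of prediction grows with (x − x̄)², and x = -3.86 is far from x̄ = 4.31
- R² describes fit only over the sampled x values; it says nothing about behaviour beyond them

A defensible statement: 'if the linear trend continued to x = -3.86, y would be about 6.9001' — the premise is untested.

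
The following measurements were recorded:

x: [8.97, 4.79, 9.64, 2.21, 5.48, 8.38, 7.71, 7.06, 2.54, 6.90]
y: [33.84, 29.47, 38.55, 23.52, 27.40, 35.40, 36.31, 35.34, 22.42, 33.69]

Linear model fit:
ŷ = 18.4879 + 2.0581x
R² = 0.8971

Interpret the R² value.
R² = 0.8971 means 89.71% of the variation in y is explained by the linear relationship with x. This indicates a strong fit.

R² = 1 − SS_res/SS_tot compares the residual scatter to the total scatter of y about its mean.

Here R² = 0.8971:
- Explained: 89.71% of the variation in y
- Unexplained (residual): 100% − 89.71% = 10.29%
- Rule of thumb (below 0.3 weak; 0.3 to below 0.7 moderate; 0.7 and above strong) → strong

Equivalently, for simple linear regression R² = r², so |r| = √0.8971 ≈ 0.9472.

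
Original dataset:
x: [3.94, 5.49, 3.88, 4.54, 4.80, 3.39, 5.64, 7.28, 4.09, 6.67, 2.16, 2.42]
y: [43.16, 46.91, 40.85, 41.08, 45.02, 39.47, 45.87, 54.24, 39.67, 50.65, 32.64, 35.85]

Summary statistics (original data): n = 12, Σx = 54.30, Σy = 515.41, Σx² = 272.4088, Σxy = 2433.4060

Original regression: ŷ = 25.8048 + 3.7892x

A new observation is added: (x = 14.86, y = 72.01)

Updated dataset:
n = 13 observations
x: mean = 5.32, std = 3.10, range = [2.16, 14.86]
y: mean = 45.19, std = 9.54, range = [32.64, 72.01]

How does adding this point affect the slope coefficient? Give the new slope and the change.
New slope β₁ = 3.0200 versus 3.7892 before: a change of -0.7692 (-20.3%).

x = 14.86 lies well outside the original x-range [2.16, 7.28] (x̄ ≈ 4.53), so this observation has high leverage and can move the slope substantially.

Step 1: Update the sums with the new point (n goes from 12 to 13)
Σx  = 54.30 + 14.86 = 69.16
Σy  = 515.41 + 72.01 = 587.42
Σx² = 272.4088 + 14.86² = 272.4088 + 220.8196 = 493.2284
Σxy = 2433.4060 + 14.86×72.01 = 2433.4060 + 1070.0686 = 3503.4746

Step 2: Recompute the slope with b₁ = (nΣxy − ΣxΣy) / (nΣx² − (Σx)²)
Numerator   = 13×3503.4746 − 69.16×587.42 = 45545.1698 − 40625.9672 = 4919.2026
Denominator = 13×493.2284 − 69.16² = 6411.9692 − 4783.1056 = 1628.8636
b₁(new) = 4919.2026 / 1628.8636 = 3.0200

(Same formula on the original sums: (12×2433.4060 − 54.30×515.41) / (12×272.4088 − 54.30²) = 1214.1090 / 320.4156 = 3.7892, matching the given fit.)

Step 3: Change in slope
Δβ₁ = 3.0200 − 3.7892 = -0.7692
Relative change = -0.7692 / 3.7892 × 100% = -20.3%
→ the slope decreases when the point is added.

A high-leverage point only changes the slope if it is off the original line; here y = 72.01 is below the original trend, so the slope decreases.
In practice: refit with and without it and report both if conclusions differ; investigate whether it comes from the same population as the rest of the sample.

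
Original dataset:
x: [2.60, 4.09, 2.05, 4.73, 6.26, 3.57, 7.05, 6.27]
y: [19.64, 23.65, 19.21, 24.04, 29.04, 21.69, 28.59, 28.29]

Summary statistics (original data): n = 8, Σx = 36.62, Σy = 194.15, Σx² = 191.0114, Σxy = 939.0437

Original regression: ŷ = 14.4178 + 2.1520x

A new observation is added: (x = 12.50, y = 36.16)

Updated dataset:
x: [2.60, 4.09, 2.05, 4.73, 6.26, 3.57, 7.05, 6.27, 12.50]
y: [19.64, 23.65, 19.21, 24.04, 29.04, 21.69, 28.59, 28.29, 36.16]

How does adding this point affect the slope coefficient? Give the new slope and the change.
The slope changes from 2.1520 to 1.6932 (change of -0.4588, or -21.3%).

The new point has HIGH LEVERAGE: x = 12.50 is far from the original mean x̄ = 36.62/8 ≈ 4.58 (original range [2.05, 7.05]).

Step 1: Update the sums with the new point (n goes from 8 to 9)
Σx  = 36.62 + 12.50 = 49.12
Σy  = 194.15 + 36.16 = 230.31
Σx² = 191.0114 + 12.50² = 191.0114 + 156.2500 = 347.2614
Σxy = 939.0437 + 12.50×36.16 = 939.0437 + 452.0000 = 1391.0437

Step 2: Recompute the slope with b₁ = (nΣxy − ΣxΣy) / (nΣx² − (Σx)²)
Numerator   = 9×1391.0437 − 49.12×230.31 = 12519.3933 − 11312.8272 = 1206.5661
Denominator = 9×347.2614 − 49.12² = 3125.3526 − 2412.7744 = 712.5782
b₁(new) = 1206.5661 / 712.5782 = 1.6932

(Same formula on the original sums: (8×939.0437 − 36.62×194.15) / (8×191.0114 − 36.62²) = 402.5766 / 187.0668 = 2.1520, matching the given fit.)

Step 3: Change in slope
Δβ₁ = 1.6932 − 2.1520 = -0.4588
Relative change = -0.4588 / 2.1520 × 100% = -21.3%
→ the slope decreases when the point is added.

Because the point sits below the extension of the original line at a high-leverage x, it tilts the fit down.
In practice: refit with and without it and report both if conclusions differ; check such a point for data-entry or measurement error.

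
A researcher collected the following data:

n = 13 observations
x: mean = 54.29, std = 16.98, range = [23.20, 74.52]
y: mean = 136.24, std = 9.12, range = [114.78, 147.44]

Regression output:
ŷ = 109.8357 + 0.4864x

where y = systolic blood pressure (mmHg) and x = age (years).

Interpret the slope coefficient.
An increase of one year in age is associated with a 0.4864 mmHg increase in predicted blood pressure.

β₁ = 0.4864 is the change in predicted blood pressure (mmHg) per additional year of age.

Interpretation:
- Age up by 1 year → predicted blood pressure increases by 0.4864 mmHg
- The effect is assumed constant over the observed range of x (linearity)
- The slope describes association in these data, not necessarily a causal effect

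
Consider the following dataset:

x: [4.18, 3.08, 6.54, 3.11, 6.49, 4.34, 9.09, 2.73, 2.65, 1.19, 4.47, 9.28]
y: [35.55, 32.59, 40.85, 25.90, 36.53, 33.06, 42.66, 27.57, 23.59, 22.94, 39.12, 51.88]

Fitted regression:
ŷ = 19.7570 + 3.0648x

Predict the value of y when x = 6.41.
ŷ = 39.4024

To predict y for x = 6.41, substitute into the regression equation:

ŷ = 19.7570 + 3.0648 × 6.41
ŷ = 19.7570 + 19.6454
ŷ = 39.4024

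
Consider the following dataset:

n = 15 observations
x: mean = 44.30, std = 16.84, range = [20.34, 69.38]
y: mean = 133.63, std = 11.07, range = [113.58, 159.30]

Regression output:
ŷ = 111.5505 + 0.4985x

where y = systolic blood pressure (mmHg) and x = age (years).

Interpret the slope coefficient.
For each additional year of age, predicted blood pressure increases by approximately 0.4985 mmHg.

β₁ = 0.4985 is the change in predicted blood pressure (mmHg) per additional year of age.

Interpretation:
- Age up by 1 year → predicted blood pressure increases by 0.4985 mmHg
- The effect is assumed constant over the observed range of x (linearity)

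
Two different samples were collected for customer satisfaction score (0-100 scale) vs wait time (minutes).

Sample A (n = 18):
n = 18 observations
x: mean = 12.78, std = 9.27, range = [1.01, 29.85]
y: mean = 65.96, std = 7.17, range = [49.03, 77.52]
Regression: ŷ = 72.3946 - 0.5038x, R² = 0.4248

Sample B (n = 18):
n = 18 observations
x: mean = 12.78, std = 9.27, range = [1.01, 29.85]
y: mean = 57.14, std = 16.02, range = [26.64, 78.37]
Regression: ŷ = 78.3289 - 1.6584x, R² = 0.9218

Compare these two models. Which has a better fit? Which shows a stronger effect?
Model B has the better fit (R² = 0.9218 vs 0.4248). Model B shows the stronger effect (|β₁| = 1.6584 vs 0.5038).

Model Comparison:

Which explains more variance? (R²)
- Model A: R² = 0.4248 → 42.48% of variance in satisfaction score explained
- Model B: R² = 0.9218 → 92.18% of variance in satisfaction score explained
- 0.9218 > 0.4248 → Model B has the better fit

Which has the larger per-minute effect? (|β₁|)
- Model A: β₁ = -0.5038 → predicted satisfaction score falls 0.5038 points per additional minute of wait time
- Model B: β₁ = -1.6584 → predicted satisfaction score falls 1.6584 points per additional minute of wait time
- |-0.5038| < |-1.6584| → Model B shows the stronger marginal effect

Notes:
- The two samples could reflect different populations, time periods, or measurement quality.
- A steeper slope doesn't make a better model if the scatter around the line is large.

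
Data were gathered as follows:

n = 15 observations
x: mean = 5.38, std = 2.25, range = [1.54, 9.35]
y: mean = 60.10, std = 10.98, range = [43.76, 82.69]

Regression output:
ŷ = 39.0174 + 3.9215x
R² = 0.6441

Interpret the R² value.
About 64.41% of the variability in y is accounted for by the regression on x (R² = 0.6441) — a moderate linear fit.

R² = 1 − SS_res/SS_tot compares the residual scatter to the total scatter of y about its mean.

Here R² = 0.6441:
- Explained: 64.41% of the variation in y
- Unexplained (residual): 100% − 64.41% = 35.59%
- Rule of thumb (below 0.3 weak; 0.3 to below 0.7 moderate; 0.7 and above strong) → moderate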